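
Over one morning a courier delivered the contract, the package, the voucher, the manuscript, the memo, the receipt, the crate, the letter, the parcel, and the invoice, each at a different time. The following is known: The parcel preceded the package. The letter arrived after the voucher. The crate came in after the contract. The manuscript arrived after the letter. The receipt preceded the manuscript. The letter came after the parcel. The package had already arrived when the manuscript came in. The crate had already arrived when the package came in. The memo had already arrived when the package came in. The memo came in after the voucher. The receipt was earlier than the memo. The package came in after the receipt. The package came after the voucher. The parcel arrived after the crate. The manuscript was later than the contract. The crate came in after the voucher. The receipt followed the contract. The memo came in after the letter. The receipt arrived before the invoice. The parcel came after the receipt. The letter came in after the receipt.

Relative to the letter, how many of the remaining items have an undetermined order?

Forced before the letter: the contract, the crate, the parcel, the receipt, and the voucher; forced after the letter: the manuscript, the memo, and the package.
That leaves the invoice with no forced order relative to the letter — 1.

1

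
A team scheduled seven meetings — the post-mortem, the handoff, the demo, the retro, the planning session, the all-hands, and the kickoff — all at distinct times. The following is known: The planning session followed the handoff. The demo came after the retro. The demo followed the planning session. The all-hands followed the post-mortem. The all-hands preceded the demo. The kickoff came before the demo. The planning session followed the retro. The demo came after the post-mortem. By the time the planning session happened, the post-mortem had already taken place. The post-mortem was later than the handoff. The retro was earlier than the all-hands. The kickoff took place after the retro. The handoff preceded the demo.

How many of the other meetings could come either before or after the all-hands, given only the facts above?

Forced before the all-hands: the handoff, the post-mortem, and the retro; forced after the all-hands: the demo.
That leaves the kickoff and the planning session with no forced order relative to the all-hands — 2.

2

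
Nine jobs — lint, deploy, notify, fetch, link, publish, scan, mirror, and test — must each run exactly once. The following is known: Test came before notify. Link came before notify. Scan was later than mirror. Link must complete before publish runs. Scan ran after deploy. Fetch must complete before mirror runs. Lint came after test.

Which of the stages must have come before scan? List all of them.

Directly stated before scan: deploy and mirror.
Fetch reaches scan via fetch → mirror → scan.

deploy, fetch, mirror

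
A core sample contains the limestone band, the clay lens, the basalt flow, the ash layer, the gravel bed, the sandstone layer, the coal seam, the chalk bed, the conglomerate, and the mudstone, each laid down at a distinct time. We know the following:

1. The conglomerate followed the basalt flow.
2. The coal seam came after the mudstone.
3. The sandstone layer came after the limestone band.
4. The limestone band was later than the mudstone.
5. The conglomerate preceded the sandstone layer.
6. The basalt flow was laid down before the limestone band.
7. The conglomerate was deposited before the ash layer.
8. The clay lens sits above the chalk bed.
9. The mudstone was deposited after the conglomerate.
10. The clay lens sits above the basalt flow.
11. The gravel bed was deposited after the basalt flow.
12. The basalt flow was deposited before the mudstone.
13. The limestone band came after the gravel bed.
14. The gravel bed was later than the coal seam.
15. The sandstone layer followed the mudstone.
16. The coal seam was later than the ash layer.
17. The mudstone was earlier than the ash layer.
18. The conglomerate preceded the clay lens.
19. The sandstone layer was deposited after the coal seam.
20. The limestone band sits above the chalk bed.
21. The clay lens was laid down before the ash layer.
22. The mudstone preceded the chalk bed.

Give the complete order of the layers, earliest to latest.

the basalt flow, the conglomerate, the mudstone, the chalk bed, the clay lens, the ash layer, the coal seam, the gravel bed, the limestone band, the sandstone layer

The constraints fix every adjacent pair, so only one ordering works:
the basalt flow → the conglomerate → the mudstone → the chalk bed → the clay lens → the ash layer → the coal seam → the gravel bed → the limestone band → the sandstone layer.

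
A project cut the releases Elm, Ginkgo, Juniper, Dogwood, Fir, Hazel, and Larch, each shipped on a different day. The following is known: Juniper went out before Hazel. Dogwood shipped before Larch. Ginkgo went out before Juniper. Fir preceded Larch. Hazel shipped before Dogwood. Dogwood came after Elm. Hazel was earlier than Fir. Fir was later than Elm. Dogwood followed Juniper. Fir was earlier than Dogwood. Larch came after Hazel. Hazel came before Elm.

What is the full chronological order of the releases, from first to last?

The constraints fix every adjacent pair, so only one ordering works:
Ginkgo → Juniper → Hazel → Elm → Fir → Dogwood → Larch.

Ginkgo, Juniper, Hazel, Elm, Fir, Dogwood, Larch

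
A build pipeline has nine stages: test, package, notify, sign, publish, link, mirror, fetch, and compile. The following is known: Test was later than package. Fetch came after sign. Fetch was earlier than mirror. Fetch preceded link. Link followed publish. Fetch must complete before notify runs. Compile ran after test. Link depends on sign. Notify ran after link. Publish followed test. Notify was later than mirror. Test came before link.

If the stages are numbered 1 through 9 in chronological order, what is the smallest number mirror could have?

Fetch and sign must both come before mirror — 2 forced predecessors.
Nothing else is forced ahead of mirror, so its earliest slot is position 2 + 1 = 3.

3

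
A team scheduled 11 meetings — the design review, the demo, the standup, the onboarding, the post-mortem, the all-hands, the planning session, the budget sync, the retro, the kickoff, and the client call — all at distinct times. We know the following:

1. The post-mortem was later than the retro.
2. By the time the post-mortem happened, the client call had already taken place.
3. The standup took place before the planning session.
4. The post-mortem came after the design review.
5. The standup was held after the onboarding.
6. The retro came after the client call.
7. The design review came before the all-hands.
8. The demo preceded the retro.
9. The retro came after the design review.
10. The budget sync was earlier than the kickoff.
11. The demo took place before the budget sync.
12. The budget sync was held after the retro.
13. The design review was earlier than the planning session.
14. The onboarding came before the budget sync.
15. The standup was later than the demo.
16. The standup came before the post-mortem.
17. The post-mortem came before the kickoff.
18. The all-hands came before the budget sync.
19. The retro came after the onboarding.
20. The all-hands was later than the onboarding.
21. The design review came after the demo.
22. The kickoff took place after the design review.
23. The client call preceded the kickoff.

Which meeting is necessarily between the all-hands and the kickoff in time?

Tracing the constraints gives the all-hands → the budget sync → the kickoff, so the budget sync sits after the all-hands and before the kickoff.
No other meeting is forced both after the all-hands and before the kickoff.

the budget sync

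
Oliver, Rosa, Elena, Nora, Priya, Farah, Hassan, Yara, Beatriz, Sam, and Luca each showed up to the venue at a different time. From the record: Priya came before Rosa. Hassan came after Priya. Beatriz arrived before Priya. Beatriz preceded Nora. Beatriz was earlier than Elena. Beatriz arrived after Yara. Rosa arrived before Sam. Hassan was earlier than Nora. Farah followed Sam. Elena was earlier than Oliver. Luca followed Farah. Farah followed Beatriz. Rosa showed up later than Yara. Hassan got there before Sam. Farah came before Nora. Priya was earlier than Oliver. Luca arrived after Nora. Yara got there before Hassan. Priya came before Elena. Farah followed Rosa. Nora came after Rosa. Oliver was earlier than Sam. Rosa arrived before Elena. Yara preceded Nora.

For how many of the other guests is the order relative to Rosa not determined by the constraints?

1

Forced before Rosa: Beatriz, Priya, and Yara; forced after Rosa: Elena, Farah, Luca, Nora, Oliver, and Sam.
That leaves Hassan with no forced order relative to Rosa — 1.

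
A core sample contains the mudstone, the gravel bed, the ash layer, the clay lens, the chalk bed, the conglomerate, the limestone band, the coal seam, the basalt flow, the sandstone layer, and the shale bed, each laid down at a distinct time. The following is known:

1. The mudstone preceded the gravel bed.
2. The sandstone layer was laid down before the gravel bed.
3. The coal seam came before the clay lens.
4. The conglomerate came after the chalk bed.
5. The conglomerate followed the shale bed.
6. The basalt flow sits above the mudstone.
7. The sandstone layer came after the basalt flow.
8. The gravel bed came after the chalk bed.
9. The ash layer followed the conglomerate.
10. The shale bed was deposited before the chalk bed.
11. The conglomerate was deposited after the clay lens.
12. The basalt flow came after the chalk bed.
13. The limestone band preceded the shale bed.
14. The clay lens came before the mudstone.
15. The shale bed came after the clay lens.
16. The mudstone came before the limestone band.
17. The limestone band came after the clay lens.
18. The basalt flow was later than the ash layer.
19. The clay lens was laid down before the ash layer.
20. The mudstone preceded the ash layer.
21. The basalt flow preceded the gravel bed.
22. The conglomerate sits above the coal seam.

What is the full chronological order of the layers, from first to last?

The constraints fix every adjacent pair, so only one ordering works:
the coal seam → the clay lens → the mudstone → the limestone band → the shale bed → the chalk bed → the conglomerate → the ash layer → the basalt flow → the sandstone layer → the gravel bed.

the coal seam, the clay lens, the mudstone, the limestone band, the shale bed, the chalk bed, the conglomerate, the ash layer, the basalt flow, the sandstone layer, the gravel bed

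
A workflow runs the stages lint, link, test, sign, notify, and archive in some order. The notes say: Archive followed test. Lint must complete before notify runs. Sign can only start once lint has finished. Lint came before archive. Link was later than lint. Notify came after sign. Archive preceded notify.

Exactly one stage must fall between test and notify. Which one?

archive

Tracing the constraints gives test → archive → notify, so archive sits after test and before notify.
No other stage is forced both after test and before notify.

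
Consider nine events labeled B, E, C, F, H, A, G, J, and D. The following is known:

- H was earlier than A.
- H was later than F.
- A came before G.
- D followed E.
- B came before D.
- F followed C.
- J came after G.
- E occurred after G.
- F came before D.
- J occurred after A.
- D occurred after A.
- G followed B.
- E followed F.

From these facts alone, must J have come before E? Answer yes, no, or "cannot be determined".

cannot be determined

No chain of stated constraints runs from J to E, and none runs from E to J either.
So the relative order of J and E is not fixed by the given facts.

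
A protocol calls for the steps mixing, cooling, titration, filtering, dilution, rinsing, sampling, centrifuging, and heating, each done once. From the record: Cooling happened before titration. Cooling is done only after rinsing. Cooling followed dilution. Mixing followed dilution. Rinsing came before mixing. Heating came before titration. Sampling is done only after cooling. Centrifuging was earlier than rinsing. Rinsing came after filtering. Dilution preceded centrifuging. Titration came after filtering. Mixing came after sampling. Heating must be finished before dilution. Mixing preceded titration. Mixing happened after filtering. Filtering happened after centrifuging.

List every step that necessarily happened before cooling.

centrifuging, dilution, filtering, heating, rinsing

Directly stated before cooling: dilution and rinsing.
Centrifuging reaches cooling via centrifuging → rinsing → cooling.
Filtering reaches cooling via filtering → rinsing → cooling.
Heating reaches cooling via heating → dilution → cooling.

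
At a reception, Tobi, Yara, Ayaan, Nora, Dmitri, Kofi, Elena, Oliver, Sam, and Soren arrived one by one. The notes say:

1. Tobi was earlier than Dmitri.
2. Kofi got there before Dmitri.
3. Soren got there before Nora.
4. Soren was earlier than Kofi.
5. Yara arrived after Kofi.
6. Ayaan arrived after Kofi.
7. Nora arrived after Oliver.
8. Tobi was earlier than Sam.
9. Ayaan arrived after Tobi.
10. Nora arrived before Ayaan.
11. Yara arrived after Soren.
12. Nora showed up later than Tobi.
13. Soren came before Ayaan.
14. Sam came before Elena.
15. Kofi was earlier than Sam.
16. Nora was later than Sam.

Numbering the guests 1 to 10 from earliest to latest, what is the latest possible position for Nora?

Nora must come before Ayaan — 1 guest forced after them.
Everything else can be placed before Nora in some valid order, so Nora can sit as late as position 10 − 1 = 9.

9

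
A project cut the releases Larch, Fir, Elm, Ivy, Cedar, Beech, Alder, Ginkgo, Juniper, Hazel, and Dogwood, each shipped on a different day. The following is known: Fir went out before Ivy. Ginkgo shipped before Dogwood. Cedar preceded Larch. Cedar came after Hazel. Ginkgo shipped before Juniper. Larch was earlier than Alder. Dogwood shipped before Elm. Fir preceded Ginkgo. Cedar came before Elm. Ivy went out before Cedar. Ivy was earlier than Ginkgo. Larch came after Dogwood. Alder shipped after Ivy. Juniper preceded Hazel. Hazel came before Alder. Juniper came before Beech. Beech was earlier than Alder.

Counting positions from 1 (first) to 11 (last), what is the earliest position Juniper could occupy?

4

Fir, Ginkgo, and Ivy must all come before Juniper — 3 forced predecessors.
Nothing else is forced ahead of Juniper, so its earliest slot is position 3 + 1 = 4.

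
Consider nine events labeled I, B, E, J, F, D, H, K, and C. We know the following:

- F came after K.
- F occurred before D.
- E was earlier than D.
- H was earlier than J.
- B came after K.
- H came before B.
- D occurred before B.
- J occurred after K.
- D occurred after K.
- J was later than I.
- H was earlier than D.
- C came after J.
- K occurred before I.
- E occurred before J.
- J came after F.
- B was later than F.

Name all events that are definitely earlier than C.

E, F, H, I, J, K

Directly stated before C: J.
E reaches C via E → J → C.
F reaches C via F → J → C.
H reaches C via H → J → C.
Likewise I and K each reach C by chaining the stated constraints.
No chain forces B (or any of the others) ahead of C.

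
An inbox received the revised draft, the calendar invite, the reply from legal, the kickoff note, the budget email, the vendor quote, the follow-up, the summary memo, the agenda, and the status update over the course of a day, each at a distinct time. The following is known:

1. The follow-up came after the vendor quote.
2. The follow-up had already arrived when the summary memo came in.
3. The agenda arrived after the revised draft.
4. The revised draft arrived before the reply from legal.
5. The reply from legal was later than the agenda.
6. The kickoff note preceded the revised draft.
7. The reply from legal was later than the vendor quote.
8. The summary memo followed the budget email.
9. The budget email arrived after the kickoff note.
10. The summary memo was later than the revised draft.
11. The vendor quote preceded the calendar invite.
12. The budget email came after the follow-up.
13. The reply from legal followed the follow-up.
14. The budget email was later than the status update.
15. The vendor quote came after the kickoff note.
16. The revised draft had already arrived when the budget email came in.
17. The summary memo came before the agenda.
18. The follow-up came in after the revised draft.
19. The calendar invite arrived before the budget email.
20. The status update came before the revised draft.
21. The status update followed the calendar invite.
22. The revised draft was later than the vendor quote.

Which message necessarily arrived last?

Every other message has a chain of constraints placing it before the reply from legal, so the reply from legal is last.

the reply from legal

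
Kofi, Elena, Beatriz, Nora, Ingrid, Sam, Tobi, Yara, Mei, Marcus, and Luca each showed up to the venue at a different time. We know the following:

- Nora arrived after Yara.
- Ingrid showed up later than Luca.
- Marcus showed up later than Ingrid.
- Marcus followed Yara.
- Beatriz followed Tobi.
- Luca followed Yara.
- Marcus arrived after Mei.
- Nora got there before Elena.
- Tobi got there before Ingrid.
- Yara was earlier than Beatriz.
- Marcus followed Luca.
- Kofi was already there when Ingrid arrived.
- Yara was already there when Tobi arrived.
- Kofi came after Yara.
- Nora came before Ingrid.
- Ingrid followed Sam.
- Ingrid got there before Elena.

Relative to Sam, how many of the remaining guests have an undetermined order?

7

Forced after Sam: Elena, Ingrid, and Marcus.
That leaves Beatriz, Kofi, Luca, Mei, Nora, Tobi, and Yara with no forced order relative to Sam — 7.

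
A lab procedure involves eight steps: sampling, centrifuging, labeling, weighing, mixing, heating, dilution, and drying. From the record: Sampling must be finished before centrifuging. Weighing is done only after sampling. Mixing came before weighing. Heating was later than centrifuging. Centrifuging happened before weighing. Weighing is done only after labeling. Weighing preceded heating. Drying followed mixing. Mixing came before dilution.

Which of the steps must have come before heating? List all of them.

Directly stated before heating: centrifuging and weighing.
Labeling reaches heating via labeling → weighing → heating.
Mixing reaches heating via mixing → weighing → heating.
Sampling reaches heating via sampling → centrifuging → heating.

centrifuging, labeling, mixing, sampling, weighing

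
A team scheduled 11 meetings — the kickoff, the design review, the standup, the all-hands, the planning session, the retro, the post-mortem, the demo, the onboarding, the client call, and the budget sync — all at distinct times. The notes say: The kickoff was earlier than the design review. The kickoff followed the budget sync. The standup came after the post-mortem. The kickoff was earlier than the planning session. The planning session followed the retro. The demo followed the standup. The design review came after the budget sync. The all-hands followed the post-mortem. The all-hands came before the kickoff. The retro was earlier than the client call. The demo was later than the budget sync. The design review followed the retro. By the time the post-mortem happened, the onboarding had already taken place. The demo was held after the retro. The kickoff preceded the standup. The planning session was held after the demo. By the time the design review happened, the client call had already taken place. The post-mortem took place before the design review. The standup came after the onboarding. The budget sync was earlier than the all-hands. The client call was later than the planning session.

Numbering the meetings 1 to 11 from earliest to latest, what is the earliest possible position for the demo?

8

The all-hands, the budget sync, the kickoff, the onboarding, the post-mortem, the retro, and the standup must all come before the demo — 7 forced predecessors.
Nothing else is forced ahead of the demo, so its earliest slot is position 7 + 1 = 8.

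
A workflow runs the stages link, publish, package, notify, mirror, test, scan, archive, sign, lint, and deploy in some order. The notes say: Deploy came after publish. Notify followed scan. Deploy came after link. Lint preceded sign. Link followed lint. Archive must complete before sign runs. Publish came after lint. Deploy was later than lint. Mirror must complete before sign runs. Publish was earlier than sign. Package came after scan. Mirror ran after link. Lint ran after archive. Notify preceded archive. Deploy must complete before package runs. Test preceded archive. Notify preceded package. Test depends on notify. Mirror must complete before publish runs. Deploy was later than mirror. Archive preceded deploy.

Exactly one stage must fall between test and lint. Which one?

archive

Tracing the constraints gives test → archive → lint, so archive sits after test and before lint.
No other stage is forced both after test and before lint.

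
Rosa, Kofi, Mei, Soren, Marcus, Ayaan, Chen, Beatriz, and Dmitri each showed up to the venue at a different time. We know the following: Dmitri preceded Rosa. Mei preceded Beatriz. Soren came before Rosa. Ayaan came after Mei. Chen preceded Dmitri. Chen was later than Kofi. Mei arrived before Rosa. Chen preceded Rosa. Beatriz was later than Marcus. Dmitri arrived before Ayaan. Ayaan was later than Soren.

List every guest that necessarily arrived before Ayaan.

Directly stated before Ayaan: Dmitri, Mei, and Soren.
Chen reaches Ayaan via Chen → Dmitri → Ayaan.
Kofi reaches Ayaan via Kofi → Chen → Dmitri → Ayaan.

Chen, Dmitri, Kofi, Mei, Soren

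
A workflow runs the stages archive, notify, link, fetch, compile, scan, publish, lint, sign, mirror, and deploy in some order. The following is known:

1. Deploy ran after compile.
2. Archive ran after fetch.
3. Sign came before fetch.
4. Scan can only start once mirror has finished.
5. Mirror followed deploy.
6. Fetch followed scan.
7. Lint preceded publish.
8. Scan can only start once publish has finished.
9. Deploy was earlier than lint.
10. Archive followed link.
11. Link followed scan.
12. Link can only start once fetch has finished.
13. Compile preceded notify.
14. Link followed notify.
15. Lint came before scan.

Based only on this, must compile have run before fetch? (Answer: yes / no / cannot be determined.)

yes

Chain the constraints: compile → deploy → mirror → scan → fetch. Each link is directly stated, so compile comes before fetch.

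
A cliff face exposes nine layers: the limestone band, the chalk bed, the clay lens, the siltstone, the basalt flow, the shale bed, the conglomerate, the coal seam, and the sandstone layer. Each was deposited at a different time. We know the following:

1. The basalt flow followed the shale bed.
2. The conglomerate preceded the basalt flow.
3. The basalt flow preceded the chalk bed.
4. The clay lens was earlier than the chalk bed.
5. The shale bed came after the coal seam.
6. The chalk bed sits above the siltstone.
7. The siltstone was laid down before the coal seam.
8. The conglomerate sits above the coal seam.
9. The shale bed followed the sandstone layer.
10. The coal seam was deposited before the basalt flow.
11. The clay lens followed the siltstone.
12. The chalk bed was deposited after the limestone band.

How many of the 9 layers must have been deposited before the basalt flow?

5

Directly stated before the basalt flow: the coal seam, the conglomerate, and the shale bed.
The sandstone layer reaches the basalt flow via the sandstone layer → the shale bed → the basalt flow.
The siltstone reaches the basalt flow via the siltstone → the coal seam → the basalt flow.
No chain forces the limestone band (or any of the others) ahead of the basalt flow.
That's the coal seam, the conglomerate, the sandstone layer, the shale bed, and the siltstone — 5 in all.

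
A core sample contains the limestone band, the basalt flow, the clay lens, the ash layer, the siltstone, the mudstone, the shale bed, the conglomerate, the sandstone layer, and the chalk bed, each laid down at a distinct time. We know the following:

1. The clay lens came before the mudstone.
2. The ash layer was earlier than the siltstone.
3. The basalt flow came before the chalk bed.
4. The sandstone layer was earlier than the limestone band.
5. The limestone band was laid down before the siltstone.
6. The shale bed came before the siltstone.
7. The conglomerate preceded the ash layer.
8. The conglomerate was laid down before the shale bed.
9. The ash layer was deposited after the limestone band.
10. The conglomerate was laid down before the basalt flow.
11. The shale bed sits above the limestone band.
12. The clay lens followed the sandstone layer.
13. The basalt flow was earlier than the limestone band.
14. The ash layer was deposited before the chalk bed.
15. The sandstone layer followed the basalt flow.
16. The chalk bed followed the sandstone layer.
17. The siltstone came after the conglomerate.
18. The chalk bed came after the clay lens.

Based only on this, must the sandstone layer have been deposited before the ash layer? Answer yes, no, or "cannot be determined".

yes

Chain the constraints: the sandstone layer → the limestone band → the ash layer. Each link is directly stated, so the sandstone layer comes before the ash layer.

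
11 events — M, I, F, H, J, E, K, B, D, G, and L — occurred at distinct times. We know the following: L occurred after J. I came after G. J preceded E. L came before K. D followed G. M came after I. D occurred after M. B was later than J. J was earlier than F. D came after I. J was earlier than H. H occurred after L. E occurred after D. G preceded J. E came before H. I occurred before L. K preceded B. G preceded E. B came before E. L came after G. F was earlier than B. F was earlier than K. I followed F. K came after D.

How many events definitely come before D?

5

Directly stated before D: G, I, and M.
F reaches D via F → I → D.
J reaches D via J → F → I → D.
That's F, G, I, J, and M — 5 in all.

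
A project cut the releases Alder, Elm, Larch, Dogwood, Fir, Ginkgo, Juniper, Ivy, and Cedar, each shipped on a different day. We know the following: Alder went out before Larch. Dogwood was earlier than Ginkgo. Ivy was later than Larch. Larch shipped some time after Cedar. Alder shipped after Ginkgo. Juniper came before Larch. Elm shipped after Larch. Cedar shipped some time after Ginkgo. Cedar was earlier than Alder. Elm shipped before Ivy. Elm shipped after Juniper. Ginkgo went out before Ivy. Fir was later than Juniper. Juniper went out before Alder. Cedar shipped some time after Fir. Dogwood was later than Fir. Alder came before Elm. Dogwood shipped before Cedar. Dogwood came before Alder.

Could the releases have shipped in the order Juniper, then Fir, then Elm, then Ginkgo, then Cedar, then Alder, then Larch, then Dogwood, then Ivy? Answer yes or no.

The constraints require Dogwood before Cedar, but in the proposed sequence Cedar appears ahead of Dogwood. That one violation is enough.

no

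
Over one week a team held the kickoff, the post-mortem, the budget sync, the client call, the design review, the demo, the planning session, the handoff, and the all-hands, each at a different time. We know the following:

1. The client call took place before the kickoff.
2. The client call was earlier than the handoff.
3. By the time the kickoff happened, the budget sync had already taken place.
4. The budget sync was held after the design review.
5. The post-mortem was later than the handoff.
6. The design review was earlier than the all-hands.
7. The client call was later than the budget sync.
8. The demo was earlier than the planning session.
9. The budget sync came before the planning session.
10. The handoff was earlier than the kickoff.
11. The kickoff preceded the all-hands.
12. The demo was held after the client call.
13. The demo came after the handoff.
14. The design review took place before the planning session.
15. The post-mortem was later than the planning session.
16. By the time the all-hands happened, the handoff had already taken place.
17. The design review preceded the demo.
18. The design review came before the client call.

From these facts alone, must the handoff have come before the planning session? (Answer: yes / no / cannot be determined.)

Chain the constraints: the handoff → the demo → the planning session. Each link is directly stated, so the handoff comes before the planning session.

yes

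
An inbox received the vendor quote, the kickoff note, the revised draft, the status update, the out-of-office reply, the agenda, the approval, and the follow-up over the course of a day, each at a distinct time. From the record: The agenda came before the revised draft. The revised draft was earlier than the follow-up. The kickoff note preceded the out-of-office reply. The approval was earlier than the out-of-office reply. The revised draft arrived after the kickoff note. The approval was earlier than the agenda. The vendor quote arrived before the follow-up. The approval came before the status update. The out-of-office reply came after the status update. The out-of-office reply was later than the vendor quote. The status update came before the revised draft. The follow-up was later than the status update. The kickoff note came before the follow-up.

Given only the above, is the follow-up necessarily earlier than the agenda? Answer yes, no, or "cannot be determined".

Tracing the constraints gives the agenda → the revised draft → the follow-up, so the agenda must come before the follow-up.
That means the follow-up cannot be before the agenda.

no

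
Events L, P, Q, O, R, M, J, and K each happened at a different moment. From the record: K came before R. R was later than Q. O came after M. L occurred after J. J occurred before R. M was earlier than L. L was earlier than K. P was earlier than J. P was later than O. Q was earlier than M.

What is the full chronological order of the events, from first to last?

Q, M, O, P, J, L, K, R

The constraints fix every adjacent pair, so only one ordering works:
Q → M → O → P → J → L → K → R.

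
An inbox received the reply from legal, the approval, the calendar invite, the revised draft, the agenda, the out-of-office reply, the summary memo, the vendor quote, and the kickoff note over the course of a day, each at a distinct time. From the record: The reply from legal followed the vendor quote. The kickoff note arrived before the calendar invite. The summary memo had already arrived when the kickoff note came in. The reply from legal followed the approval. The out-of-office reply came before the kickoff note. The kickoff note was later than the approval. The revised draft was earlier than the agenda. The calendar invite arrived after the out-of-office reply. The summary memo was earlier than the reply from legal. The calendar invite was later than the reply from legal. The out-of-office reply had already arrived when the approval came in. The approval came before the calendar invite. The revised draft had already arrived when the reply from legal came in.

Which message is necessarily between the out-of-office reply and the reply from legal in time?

the approval

Tracing the constraints gives the out-of-office reply → the approval → the reply from legal, so the approval sits after the out-of-office reply and before the reply from legal.
No other message is forced both after the out-of-office reply and before the reply from legal.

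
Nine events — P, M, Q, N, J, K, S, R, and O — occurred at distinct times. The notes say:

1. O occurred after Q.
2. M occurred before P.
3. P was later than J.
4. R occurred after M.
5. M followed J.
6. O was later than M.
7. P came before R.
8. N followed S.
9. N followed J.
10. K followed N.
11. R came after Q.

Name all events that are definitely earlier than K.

Directly stated before K: N.
J reaches K via J → N → K.
S reaches K via S → N → K.
No chain forces O (or any of the others) ahead of K.

J, N, S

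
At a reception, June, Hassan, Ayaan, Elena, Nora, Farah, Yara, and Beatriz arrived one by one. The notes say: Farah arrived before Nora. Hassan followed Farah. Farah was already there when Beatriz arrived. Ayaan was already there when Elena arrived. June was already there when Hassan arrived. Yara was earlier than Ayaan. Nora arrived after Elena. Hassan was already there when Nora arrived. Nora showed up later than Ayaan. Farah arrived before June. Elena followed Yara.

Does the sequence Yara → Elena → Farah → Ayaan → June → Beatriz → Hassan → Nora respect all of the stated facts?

no

The constraints require Ayaan before Elena, but in the proposed sequence Elena appears ahead of Ayaan. That one violation is enough.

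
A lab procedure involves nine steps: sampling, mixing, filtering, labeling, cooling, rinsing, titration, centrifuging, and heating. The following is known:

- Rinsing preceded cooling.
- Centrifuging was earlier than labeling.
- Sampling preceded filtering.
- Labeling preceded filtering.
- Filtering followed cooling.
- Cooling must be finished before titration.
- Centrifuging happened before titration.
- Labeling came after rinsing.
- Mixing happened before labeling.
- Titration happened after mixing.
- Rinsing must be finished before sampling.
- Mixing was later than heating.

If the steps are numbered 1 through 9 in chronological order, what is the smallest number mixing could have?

2

Heating must come before mixing — 1 forced predecessor.
Nothing else is forced ahead of mixing, so its earliest slot is position 1 + 1 = 2.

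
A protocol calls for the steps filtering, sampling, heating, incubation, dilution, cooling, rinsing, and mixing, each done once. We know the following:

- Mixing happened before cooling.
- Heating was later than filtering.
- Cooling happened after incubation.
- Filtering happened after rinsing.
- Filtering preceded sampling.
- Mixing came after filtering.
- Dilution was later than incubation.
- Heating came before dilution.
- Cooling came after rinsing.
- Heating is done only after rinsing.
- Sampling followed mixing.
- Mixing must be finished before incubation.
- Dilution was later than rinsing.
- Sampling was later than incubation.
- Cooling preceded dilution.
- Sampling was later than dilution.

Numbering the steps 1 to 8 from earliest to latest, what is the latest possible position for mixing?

Mixing must come before cooling, dilution, incubation, and sampling — 4 steps forced after it.
Everything else can be placed before mixing in some valid order, so mixing can sit as late as position 8 − 4 = 4.

4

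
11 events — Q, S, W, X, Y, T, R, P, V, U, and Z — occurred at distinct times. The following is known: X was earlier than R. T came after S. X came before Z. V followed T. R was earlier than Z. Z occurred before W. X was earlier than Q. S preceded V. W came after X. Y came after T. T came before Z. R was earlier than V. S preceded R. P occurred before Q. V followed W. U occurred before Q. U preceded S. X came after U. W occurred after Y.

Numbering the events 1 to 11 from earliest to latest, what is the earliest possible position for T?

3

S and U must both come before T — 2 forced predecessors.
Nothing else is forced ahead of T, so its earliest slot is position 2 + 1 = 3.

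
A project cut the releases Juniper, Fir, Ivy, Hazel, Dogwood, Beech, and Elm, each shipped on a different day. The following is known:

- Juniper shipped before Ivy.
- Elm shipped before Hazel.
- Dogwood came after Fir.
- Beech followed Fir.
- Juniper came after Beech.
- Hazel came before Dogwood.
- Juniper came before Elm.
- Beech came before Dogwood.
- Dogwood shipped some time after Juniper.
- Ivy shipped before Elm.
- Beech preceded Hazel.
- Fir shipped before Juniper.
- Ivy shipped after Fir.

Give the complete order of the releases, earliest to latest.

Fir, Beech, Juniper, Ivy, Elm, Hazel, Dogwood

The constraints fix every adjacent pair, so only one ordering works:
Fir → Beech → Juniper → Ivy → Elm → Hazel → Dogwood.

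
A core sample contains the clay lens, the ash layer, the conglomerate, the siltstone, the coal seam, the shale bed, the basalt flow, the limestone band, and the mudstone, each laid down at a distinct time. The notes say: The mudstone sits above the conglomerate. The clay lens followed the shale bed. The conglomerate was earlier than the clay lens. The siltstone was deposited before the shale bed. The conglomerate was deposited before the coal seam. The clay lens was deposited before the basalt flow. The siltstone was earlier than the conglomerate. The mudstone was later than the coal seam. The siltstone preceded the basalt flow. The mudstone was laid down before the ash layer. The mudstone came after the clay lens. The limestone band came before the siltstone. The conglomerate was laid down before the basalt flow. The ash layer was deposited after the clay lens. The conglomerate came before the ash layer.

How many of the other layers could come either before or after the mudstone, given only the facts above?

1

Forced before the mudstone: the clay lens, the coal seam, the conglomerate, the limestone band, the shale bed, and the siltstone; forced after the mudstone: the ash layer.
That leaves the basalt flow with no forced order relative to the mudstone — 1.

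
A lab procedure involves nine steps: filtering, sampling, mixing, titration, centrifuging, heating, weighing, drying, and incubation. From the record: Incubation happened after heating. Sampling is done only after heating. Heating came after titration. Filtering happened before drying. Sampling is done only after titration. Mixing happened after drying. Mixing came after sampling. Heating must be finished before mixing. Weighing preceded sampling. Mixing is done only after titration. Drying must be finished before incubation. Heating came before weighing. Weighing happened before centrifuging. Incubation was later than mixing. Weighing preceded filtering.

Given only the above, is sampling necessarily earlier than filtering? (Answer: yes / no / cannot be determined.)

cannot be determined

No chain of stated constraints runs from sampling to filtering, and none runs from filtering to sampling either.
So the relative order of sampling and filtering is not fixed by the given facts.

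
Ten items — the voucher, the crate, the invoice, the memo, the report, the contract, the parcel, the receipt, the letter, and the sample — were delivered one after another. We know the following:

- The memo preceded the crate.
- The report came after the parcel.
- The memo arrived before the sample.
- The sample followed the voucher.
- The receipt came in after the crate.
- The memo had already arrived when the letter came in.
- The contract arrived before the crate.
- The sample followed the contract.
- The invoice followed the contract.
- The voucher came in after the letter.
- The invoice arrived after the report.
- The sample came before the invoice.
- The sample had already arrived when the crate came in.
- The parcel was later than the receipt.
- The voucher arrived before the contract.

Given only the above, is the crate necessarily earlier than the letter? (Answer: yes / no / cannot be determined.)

Tracing the constraints gives the letter → the voucher → the contract → the crate, so the letter must come before the crate.
That means the crate cannot be before the letter.

no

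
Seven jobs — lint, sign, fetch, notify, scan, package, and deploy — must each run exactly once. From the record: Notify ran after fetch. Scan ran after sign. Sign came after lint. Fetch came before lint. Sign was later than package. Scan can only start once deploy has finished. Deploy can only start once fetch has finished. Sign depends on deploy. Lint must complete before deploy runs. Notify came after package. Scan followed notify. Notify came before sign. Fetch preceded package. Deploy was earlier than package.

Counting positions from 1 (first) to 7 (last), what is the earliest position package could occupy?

Deploy, fetch, and lint must all come before package — 3 forced predecessors.
Nothing else is forced ahead of package, so its earliest slot is position 3 + 1 = 4.

4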